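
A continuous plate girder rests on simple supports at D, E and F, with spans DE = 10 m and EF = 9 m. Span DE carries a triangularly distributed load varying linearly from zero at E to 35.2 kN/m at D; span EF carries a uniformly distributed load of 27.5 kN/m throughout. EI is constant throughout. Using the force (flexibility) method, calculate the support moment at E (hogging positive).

M_E = 240 kN·m

Take M_E as the redundant. Released structure: two simple spans DE and EF with a hinge at E.
Rotations at E on the released spans (each span's end-slope, ×1/EI):
  span DE: triangular load, peak 35.2: 7w₀L³/(360EI) = 684.4/EI
  span EF: UDL 27.5: wL³/(24EI) = 835.3/EI
  relative rotation θ_0 = (684.4 + 835.3)/EI = 1520/EI
A unit hogging moment at E produces rotation L₁/(3EI) + L₂/(3EI) = 6.333/EI.
Compatibility: M_E·(L₁+L₂)/(3EI) = θ_0, giving M_E = 240 kN·m (hogging).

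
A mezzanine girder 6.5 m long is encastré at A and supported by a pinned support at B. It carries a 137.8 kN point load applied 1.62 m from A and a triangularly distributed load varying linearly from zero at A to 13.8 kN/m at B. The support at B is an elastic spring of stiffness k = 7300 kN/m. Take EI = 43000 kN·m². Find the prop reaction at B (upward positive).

Take the reaction at B as the redundant and release it; the primary structure is a cantilever fixed at A.
Deflection at B on the released cantilever, summing each load's contribution:
  point load 137.8 at a = 1.62: Pa²(3L − a)/(6EI) = 1078/EI
  triangular load, peak 13.8 at the free end: 11w₀L⁴/(120EI) = 2258/EI
  δ_0 = 3336/EI
Tip deflection under a unit load at B: L³/(3EI) = 91.54/EI.
With EI = 43000 kN·m²: δ_0 = 0.077577 m and δ_{BB} = 0.002129 m/kN.
Compatibility — the spring shortens by R_B/k under the reaction it provides: δ_0 − R_B·δ_{BB} = R_B/k. With 1/k = 0.000137 m/kN, R_B = δ_0 / (δ_{BB} + 1/k) = 0.077577 / (0.002129 + 0.000137) = 34.24 kN.

R_B = 34.24 kN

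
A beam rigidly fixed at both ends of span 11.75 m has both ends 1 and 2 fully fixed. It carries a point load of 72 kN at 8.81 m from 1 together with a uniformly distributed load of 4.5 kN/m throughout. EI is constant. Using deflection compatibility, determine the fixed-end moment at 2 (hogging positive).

M_2 = 170.8 kN·m

Release both end moments; the primary structure is a simply-supported span 12 with redundants M_1 and M_2.
Simple-span end rotations at 1 and 2 under the given loads:
  at 1: point load 72 at a = 8.81: Pab(L + b)/(6LEI) = 388.6/EI
  at 2: point load 72 at a = 8.81: Pab(L + a)/(6LEI) = 543.9/EI
  at 1: UDL 4.5: wL³/(24EI) = 304.2/EI
  at 2: UDL 4.5: wL³/(24EI) = 304.2/EI
  θ_10 = 692.8/EI,  θ_20 = 848/EI
Flexibility coefficients: a unit moment at one end gives L/(3EI) there and L/(6EI) at the far end, so f₁₁ = f₂₂ = 3.917/EI and f₁₂ = f₂₁ = 1.958/EI.
Compatibility — zero rotation at each built-in end:
  3.917 M_1 + 1.958 M_2 = 692.8
  1.958 M_1 + 3.917 M_2 = 848
Solving the pair gives M_1 = 91.49 kN·m and M_2 = 170.8 kN·m (hogging).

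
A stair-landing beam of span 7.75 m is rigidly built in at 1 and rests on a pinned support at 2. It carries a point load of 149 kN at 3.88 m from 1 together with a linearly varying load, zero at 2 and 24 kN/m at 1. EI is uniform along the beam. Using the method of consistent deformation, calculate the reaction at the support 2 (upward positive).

Take the reaction at 2 as the redundant and release it; the primary structure is a cantilever fixed at 1.
Primary-structure tip deflection at 2 by superposition:
  point load 149 at a = 3.88: Pa²(3L − a)/(6EI) = 7241/EI
  triangular load, peak 24 at the fixed end: w₀L⁴/(30EI) = 2886/EI
  δ_0 = 10127/EI
Tip deflection under a unit load at 2: L³/(3EI) = 155.2/EI.
Compatibility at 2: δ_0 − R_2·δ_{22} = 0, so R_2 = 10127/155.2 = 65.27 kN.

R_2 = 65.27 kN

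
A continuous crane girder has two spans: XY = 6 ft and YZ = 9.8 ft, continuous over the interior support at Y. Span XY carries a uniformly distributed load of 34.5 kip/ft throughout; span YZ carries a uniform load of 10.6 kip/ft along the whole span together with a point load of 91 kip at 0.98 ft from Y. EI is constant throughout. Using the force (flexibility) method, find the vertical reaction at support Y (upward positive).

R_Y = 287.1 kip

Insert a hinge at Y; M_Y is the redundant, and each span becomes simply supported.
Discontinuity in slope at Y on the released structure — sum the simple-span end rotations:
  span XY: UDL 34.5: wL³/(24EI) = 310.5/EI
  span YZ: UDL 10.6: wL³/(24EI) = 415.7/EI
  span YZ: point load 91 at a = 0.98: Pab(L + b)/(6LEI) = 249.1/EI
  relative rotation θ_0 = (310.5 + 664.8)/EI = 975.3/EI
A unit hogging moment at Y produces rotation L₁/(3EI) + L₂/(3EI) = 5.267/EI.
Compatibility: M_Y·(L₁+L₂)/(3EI) = θ_0, giving M_Y = 185.2 kip·ft (hogging).
Span XY, ΣM about X with M_Y applied at Y: R_Y^{XY}·6 = 621 + 185.2, so R_Y^{XY} = 134.4 kip and R_X = 207 − 134.4 = 72.64 kip.
Span YZ, ΣM about Z: R_Y^{YZ}·9.8 = 1312 + 185.2, so R_Y^{YZ} = 152.7 kip and R_Z = 194.9 − 152.7 = 42.14 kip.
R_Y = 134.4 + 152.7 = 287.1 kip.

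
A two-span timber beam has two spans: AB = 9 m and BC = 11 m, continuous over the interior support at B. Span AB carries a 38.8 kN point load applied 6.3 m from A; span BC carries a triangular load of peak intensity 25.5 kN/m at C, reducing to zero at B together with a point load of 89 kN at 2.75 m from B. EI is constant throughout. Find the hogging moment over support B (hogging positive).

Release continuity at B by inserting a hinge; the redundant is the internal moment M_B. The primary structure is two simply-supported spans AB and BC.
Discontinuity in slope at B on the released structure — sum the simple-span end rotations:
  span AB: point load 38.8 at a = 6.3: Pab(L + a)/(6LEI) = 187/EI
  span BC: triangular load, peak 25.5: 7w₀L³/(360EI) = 660/EI
  span BC: point load 89 at a = 2.75: Pab(L + b)/(6LEI) = 588.9/EI
  relative rotation θ_0 = (187 + 1249)/EI = 1436/EI
A unit hogging moment at B produces rotation L₁/(3EI) + L₂/(3EI) = 6.667/EI.
Compatibility: M_B·(L₁+L₂)/(3EI) = θ_0, giving M_B = 215.4 kN·m (hogging).

M_B = 215.4 kN·m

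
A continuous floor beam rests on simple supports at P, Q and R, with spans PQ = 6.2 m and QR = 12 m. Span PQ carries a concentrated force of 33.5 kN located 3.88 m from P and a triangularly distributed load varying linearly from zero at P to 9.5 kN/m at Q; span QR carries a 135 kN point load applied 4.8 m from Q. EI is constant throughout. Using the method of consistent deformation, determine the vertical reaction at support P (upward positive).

Take M_Q as the redundant. Released structure: two simple spans PQ and QR with a hinge at Q.
Discontinuity in slope at Q on the released structure — sum the simple-span end rotations:
  span PQ: point load 33.5 at a = 3.88: Pab(L + a)/(6LEI) = 81.71/EI
  span PQ: triangular load, peak 9.5: w₀L³/(45EI) = 50.31/EI
  span QR: point load 135 at a = 4.8: Pab(L + b)/(6LEI) = 1244/EI
  relative rotation θ_0 = (132 + 1244)/EI = 1376/EI
A unit hogging moment at Q produces rotation L₁/(3EI) + L₂/(3EI) = 6.067/EI.
Slope continuity at Q: θ_0 = M_Q·6.067/EI, so M_Q = 1376/6.067 = 226.8 kN·m (hogging).
Span PQ, ΣM about P with M_Q applied at Q: R_Q^{PQ}·6.2 = 251.7 + 226.8, so R_Q^{PQ} = 77.19 kN and R_P = 62.95 − 77.19 = -14.24 kN.

R_P = -14.24 kN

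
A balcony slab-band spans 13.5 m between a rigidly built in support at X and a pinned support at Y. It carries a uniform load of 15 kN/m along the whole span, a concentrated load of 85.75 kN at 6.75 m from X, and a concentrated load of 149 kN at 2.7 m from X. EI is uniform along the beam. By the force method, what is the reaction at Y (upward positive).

Remove the prop at Y; the released (primary) structure is a cantilever built in at X.
Downward deflection at the released point Y due to the loads:
  UDL 15: wL⁴/(8EI) = 62278/EI
  point load 85.75 at a = 6.75: Pa²(3L − a)/(6EI) = 21977/EI
  point load 149 at a = 2.7: Pa²(3L − a)/(6EI) = 6843/EI
  δ_0 = 91098/EI
Tip deflection under a unit load at Y: L³/(3EI) = 820.1/EI.
The prop prevents deflection at Y: R_Y = δ_0/δ_{YY} = 91098/820.1 = 111.1 kN.

R_Y = 111.1 kN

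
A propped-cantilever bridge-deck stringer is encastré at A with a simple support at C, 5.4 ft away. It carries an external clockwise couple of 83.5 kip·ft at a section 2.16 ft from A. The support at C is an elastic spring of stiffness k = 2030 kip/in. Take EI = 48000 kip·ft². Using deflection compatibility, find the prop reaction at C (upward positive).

Release the roller at C. Primary structure: cantilever fixed at A.
Primary-structure tip deflection at C by superposition:
  clockwise couple 83.5 at a = 2.16: M₀a(2L − a)/(2EI) = 779.2/EI
Tip deflection under a unit load at C: L³/(3EI) = 52.49/EI.
With EI = 48000 kip·ft²: δ_0 = 0.016232 ft and δ_{CC} = 0.001094 ft/kip.
Compatibility — the spring shortens by R_C/k under the reaction it provides: δ_0 − R_C·δ_{CC} = R_C/k. With 1/k = 1/(2030×12) ft/kip = 0.000041 ft/kip, R_C = δ_0 / (δ_{CC} + 1/k) = 0.016232 / (0.001094 + 0.000041) = 14.31 kip.

R_C = 14.31 kip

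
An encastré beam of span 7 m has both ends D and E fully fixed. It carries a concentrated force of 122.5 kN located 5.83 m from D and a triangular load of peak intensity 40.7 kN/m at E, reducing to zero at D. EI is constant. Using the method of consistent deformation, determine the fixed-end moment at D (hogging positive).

Release both end moments; the primary structure is a simply-supported span DE with redundants M_D and M_E.
End rotations of the released simple span under the applied load (×1/EI):
  at D: point load 122.5 at a = 5.83: Pab(L + b)/(6LEI) = 162.5/EI
  at E: point load 122.5 at a = 5.83: Pab(L + a)/(6LEI) = 255.3/EI
  at D: triangular load, peak 40.7: 7w₀L³/(360EI) = 271.4/EI
  at E: triangular load, peak 40.7: w₀L³/(45EI) = 310.2/EI
  θ_D0 = 434/EI,  θ_E0 = 565.5/EI
Flexibility coefficients: a unit moment at one end gives L/(3EI) there and L/(6EI) at the far end, so f₁₁ = f₂₂ = 2.333/EI and f₁₂ = f₂₁ = 1.167/EI.
Compatibility — zero rotation at each built-in end:
  2.333 M_D + 1.167 M_E = 434
  1.167 M_D + 2.333 M_E = 565.5
Solving the pair gives M_D = 86.43 kN·m and M_E = 199.1 kN·m (hogging).

M_D = 86.43 kN·m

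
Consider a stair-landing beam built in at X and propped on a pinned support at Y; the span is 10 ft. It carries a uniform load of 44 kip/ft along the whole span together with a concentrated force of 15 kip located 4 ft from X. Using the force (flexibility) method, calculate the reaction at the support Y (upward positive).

Remove the prop at Y; the released (primary) structure is a cantilever built in at X.
Downward deflection at the released point Y due to the loads:
  UDL 44: wL⁴/(8EI) = 55000/EI
  point load 15 at a = 4: Pa²(3L − a)/(6EI) = 1040/EI
  δ_0 = 56040/EI
Tip deflection under a unit load at Y: L³/(3EI) = 333.3/EI.
The prop prevents deflection at Y: R_Y = δ_0/δ_{YY} = 56040/333.3 = 168.1 kip.

R_Y = 168.1 kip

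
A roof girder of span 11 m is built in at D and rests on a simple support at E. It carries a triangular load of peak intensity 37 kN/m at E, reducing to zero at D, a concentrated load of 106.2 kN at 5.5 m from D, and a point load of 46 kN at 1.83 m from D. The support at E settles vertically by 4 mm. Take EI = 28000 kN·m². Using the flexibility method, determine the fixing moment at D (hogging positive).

M_D = 547.3 kN·m

Release the roller at E. Primary structure: cantilever fixed at D.
Free-end deflection of the primary structure under the applied loading (downward +):
  triangular load, peak 37 at the free end: 11w₀L⁴/(120EI) = 49657/EI
  point load 106.2 at a = 5.5: Pa²(3L − a)/(6EI) = 14724/EI
  point load 46 at a = 1.83: Pa²(3L − a)/(6EI) = 800.3/EI
  δ_0 = 65182/EI
Flexibility coefficient — unit upward force at E: δ_{EE} = L³/(3EI) = 443.7/EI.
With EI = 28000 kN·m²: δ_0 = 2.3279 m and δ_{EE} = 0.015845 m/kN.
Compatibility — the beam at E must follow the support down by 0.004 m: δ_0 − R_E·δ_{EE} = 0.004, so R_E = (2.3279 − 0.004)/0.015845 = 146.7 kN.
Moment equilibrium about D: M_D = Σ(load moments about D) − R_E·L = 2161 − 146.7×11 = 547.3 kN·m.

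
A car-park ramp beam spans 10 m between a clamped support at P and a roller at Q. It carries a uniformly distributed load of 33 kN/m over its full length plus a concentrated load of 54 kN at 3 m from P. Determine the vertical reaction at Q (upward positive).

Release the roller at Q. Primary structure: cantilever fixed at P.
Deflection at Q on the released cantilever, summing each load's contribution:
  UDL 33: wL⁴/(8EI) = 41250/EI
  point load 54 at a = 3: Pa²(3L − a)/(6EI) = 2187/EI
  δ_0 = 43437/EI
Flexibility coefficient — unit upward force at Q: δ_{QQ} = L³/(3EI) = 333.3/EI.
The prop prevents deflection at Q: R_Q = δ_0/δ_{QQ} = 43437/333.3 = 130.3 kN.

R_Q = 130.3 kN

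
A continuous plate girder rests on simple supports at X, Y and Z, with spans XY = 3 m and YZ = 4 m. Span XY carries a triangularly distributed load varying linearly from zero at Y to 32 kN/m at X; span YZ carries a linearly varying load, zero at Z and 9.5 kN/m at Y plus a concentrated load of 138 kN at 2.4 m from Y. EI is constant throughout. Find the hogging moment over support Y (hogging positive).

Insert a hinge at Y; M_Y is the redundant, and each span becomes simply supported.
End slopes at the hinge Y, treating each span as simply supported:
  span XY: triangular load, peak 32: 7w₀L³/(360EI) = 16.8/EI
  span YZ: triangular load, peak 9.5: w₀L³/(45EI) = 13.51/EI
  span YZ: point load 138 at a = 2.4: Pab(L + b)/(6LEI) = 123.6/EI
  relative rotation θ_0 = (16.8 + 137.2)/EI = 154/EI
A unit hogging moment at Y produces rotation L₁/(3EI) + L₂/(3EI) = 2.333/EI.
Slope continuity at Y: θ_0 = M_Y·2.333/EI, so M_Y = 154/2.333 = 65.98 kN·m (hogging).

M_Y = 65.98 kN·m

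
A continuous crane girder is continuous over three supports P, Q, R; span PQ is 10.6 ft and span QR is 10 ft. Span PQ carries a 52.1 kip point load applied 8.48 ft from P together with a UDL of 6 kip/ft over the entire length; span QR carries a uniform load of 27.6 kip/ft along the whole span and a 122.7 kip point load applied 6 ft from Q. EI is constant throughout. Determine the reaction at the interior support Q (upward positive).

Release continuity at Q by inserting a hinge; the redundant is the internal moment M_Q. The primary structure is two simply-supported spans PQ and QR.
Discontinuity in slope at Q on the released structure — sum the simple-span end rotations:
  span PQ: point load 52.1 at a = 8.48: Pab(L + a)/(6LEI) = 281/EI
  span PQ: UDL 6: wL³/(24EI) = 297.8/EI
  span QR: UDL 27.6: wL³/(24EI) = 1150/EI
  span QR: point load 122.7 at a = 6: Pab(L + b)/(6LEI) = 687.1/EI
  relative rotation θ_0 = (578.7 + 1837)/EI = 2416/EI
A unit hogging moment at Q produces rotation L₁/(3EI) + L₂/(3EI) = 6.867/EI.
Slope continuity at Q: θ_0 = M_Q·6.867/EI, so M_Q = 2416/6.867 = 351.8 kip·ft (hogging).
Span PQ, ΣM about P with M_Q applied at Q: R_Q^{PQ}·10.6 = 778.9 + 351.8, so R_Q^{PQ} = 106.7 kip and R_P = 115.7 − 106.7 = 9.029 kip.
Span QR, ΣM about R: R_Q^{QR}·10 = 1871 + 351.8, so R_Q^{QR} = 222.3 kip and R_R = 398.7 − 222.3 = 176.4 kip.
R_Q = 106.7 + 222.3 = 328.9 kip.

R_Q = 328.9 kip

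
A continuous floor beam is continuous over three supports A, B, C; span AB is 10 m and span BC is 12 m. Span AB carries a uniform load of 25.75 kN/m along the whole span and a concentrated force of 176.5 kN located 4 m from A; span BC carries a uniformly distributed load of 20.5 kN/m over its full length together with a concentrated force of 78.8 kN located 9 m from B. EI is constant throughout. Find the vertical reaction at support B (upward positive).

Release continuity at B by inserting a hinge; the redundant is the internal moment M_B. The primary structure is two simply-supported spans AB and BC.
End slopes at the hinge B, treating each span as simply supported:
  span AB: UDL 25.75: wL³/(24EI) = 1073/EI
  span AB: point load 176.5 at a = 4: Pab(L + a)/(6LEI) = 988.4/EI
  span BC: UDL 20.5: wL³/(24EI) = 1476/EI
  span BC: point load 78.8 at a = 9: Pab(L + b)/(6LEI) = 443.2/EI
  relative rotation θ_0 = (2061 + 1919)/EI = 3981/EI
A unit hogging moment at B produces rotation L₁/(3EI) + L₂/(3EI) = 7.333/EI.
Compatibility: M_B·(L₁+L₂)/(3EI) = θ_0, giving M_B = 542.8 kN·m (hogging).
Span AB, ΣM about A with M_B applied at B: R_B^{AB}·10 = 1994 + 542.8, so R_B^{AB} = 253.6 kN and R_A = 434 − 253.6 = 180.4 kN.
Span BC, ΣM about C: R_B^{BC}·12 = 1712 + 542.8, so R_B^{BC} = 187.9 kN and R_C = 324.8 − 187.9 = 136.9 kN.
R_B = 253.6 + 187.9 = 441.6 kN.

R_B = 441.6 kN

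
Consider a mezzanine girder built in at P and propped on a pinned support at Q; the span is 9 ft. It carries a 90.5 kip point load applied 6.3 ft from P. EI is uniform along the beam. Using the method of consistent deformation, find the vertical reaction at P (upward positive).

Choose R_Q as the redundant. The primary structure is the cantilever fixed at P.
Primary-structure tip deflection at Q by superposition:
  point load 90.5 at a = 6.3: Pa²(3L − a)/(6EI) = 12392/EI
Tip deflection under a unit load at Q: L³/(3EI) = 243/EI.
The prop prevents deflection at Q: R_Q = δ_0/δ_{QQ} = 12392/243 = 51 kip.
Vertical equilibrium: R_P = ΣP − R_Q = 90.5 − 51 = 39.5 kip.

R_P = 39.5 kip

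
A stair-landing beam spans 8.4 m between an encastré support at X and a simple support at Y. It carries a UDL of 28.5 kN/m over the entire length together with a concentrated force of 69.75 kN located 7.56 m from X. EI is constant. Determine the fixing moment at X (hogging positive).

M_X = 280.4 kN·m

Release the roller at Y. Primary structure: cantilever fixed at X.
Free-end deflection of the primary structure under the applied loading (downward +):
  UDL 28.5: wL⁴/(8EI) = 17737/EI
  point load 69.75 at a = 7.56: Pa²(3L − a)/(6EI) = 11720/EI
  δ_0 = 29457/EI
Tip deflection under a unit load at Y: L³/(3EI) = 197.6/EI.
Compatibility at Y: δ_0 − R_Y·δ_{YY} = 0, so R_Y = 29457/197.6 = 149.1 kN.
Moment equilibrium about X: M_X = Σ(load moments about X) − R_Y·L = 1533 − 149.1×8.4 = 280.4 kN·m.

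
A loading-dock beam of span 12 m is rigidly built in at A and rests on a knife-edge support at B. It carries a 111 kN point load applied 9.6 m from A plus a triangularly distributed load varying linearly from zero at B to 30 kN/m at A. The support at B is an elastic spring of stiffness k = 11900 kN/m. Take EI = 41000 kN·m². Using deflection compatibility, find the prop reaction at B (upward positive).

R_B = 113.5 kN

Release the roller at B. Primary structure: cantilever fixed at A.
Downward deflection at the released point B due to the loads:
  point load 111 at a = 9.6: Pa²(3L − a)/(6EI) = 45011/EI
  triangular load, peak 30 at the fixed end: w₀L⁴/(30EI) = 20736/EI
  δ_0 = 65747/EI
Flexibility coefficient — unit upward force at B: δ_{BB} = L³/(3EI) = 576/EI.
With EI = 41000 kN·m²: δ_0 = 1.6036 m and δ_{BB} = 0.014049 m/kN.
Compatibility — the spring shortens by R_B/k under the reaction it provides: δ_0 − R_B·δ_{BB} = R_B/k. With 1/k = 0.000084 m/kN, R_B = δ_0 / (δ_{BB} + 1/k) = 1.6036 / (0.014049 + 0.000084) = 113.5 kN.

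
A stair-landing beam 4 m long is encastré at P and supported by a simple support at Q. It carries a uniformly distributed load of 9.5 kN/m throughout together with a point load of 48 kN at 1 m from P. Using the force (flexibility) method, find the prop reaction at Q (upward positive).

R_Q = 18.38 kN

Take the reaction at Q as the redundant and release it; the primary structure is a cantilever fixed at P.
Deflection at Q on the released cantilever, summing each load's contribution:
  UDL 9.5: wL⁴/(8EI) = 304/EI
  point load 48 at a = 1: Pa²(3L − a)/(6EI) = 88/EI
  δ_0 = 392/EI
Tip deflection under a unit load at Q: L³/(3EI) = 21.33/EI.
The prop prevents deflection at Q: R_Q = δ_0/δ_{QQ} = 392/21.33 = 18.38 kN.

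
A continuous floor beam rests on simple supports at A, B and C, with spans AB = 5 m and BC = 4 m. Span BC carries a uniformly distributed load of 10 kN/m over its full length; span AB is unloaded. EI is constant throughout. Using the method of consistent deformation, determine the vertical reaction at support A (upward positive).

Release continuity at B by inserting a hinge; the redundant is the internal moment M_B. The primary structure is two simply-supported spans AB and BC.
Discontinuity in slope at B on the released structure — sum the simple-span end rotations:
  span BC: UDL 10: wL³/(24EI) = 26.67/EI
  relative rotation θ_0 = (0 + 26.67)/EI = 26.67/EI
A unit hogging moment at B produces rotation L₁/(3EI) + L₂/(3EI) = 3/EI.
Slope continuity at B: θ_0 = M_B·3/EI, so M_B = 26.67/3 = 8.889 kN·m (hogging).
Span AB, ΣM about A with M_B applied at B: R_B^{AB}·5 = 0 + 8.889, so R_B^{AB} = 1.778 kN and R_A = 0 − 1.778 = -1.778 kN.

R_A = -1.778 kN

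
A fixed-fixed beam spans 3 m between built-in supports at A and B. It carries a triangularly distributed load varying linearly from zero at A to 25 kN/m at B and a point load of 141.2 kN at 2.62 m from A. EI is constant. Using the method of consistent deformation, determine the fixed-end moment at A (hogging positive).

Release both end moments; the primary structure is a simply-supported span AB with redundants M_A and M_B.
On the primary (simply-supported) span, the end slopes from the loading are:
  at A: triangular load, peak 25: 7w₀L³/(360EI) = 13.12/EI
  at B: triangular load, peak 25: w₀L³/(45EI) = 15/EI
  at A: point load 141.2 at a = 2.62: Pab(L + b)/(6LEI) = 26.4/EI
  at B: point load 141.2 at a = 2.62: Pab(L + a)/(6LEI) = 43.89/EI
  θ_A0 = 39.52/EI,  θ_B0 = 58.89/EI
Flexibility coefficients: a unit moment at one end gives L/(3EI) there and L/(6EI) at the far end, so f₁₁ = f₂₂ = 1/EI and f₁₂ = f₂₁ = 0.5/EI.
Compatibility — zero rotation at each built-in end:
  1 M_A + 0.5 M_B = 39.52
  0.5 M_A + 1 M_B = 58.89
Solving the pair gives M_A = 13.44 kN·m and M_B = 52.17 kN·m (hogging).

M_A = 13.44 kN·m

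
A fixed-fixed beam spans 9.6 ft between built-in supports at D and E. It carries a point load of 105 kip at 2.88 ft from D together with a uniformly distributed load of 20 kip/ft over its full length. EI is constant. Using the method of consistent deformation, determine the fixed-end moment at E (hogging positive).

M_E = 217.1 kip·ft

Release both end moments; the primary structure is a simply-supported span DE with redundants M_D and M_E.
On the primary (simply-supported) span, the end slopes from the loading are:
  at D: point load 105 at a = 2.88: Pab(L + b)/(6LEI) = 575.8/EI
  at E: point load 105 at a = 2.88: Pab(L + a)/(6LEI) = 440.3/EI
  at D: UDL 20: wL³/(24EI) = 737.3/EI
  at E: UDL 20: wL³/(24EI) = 737.3/EI
  θ_D0 = 1313/EI,  θ_E0 = 1178/EI
Flexibility coefficients: a unit moment at one end gives L/(3EI) there and L/(6EI) at the far end, so f₁₁ = f₂₂ = 3.2/EI and f₁₂ = f₂₁ = 1.6/EI.
Compatibility — zero rotation at each built-in end:
  3.2 M_D + 1.6 M_E = 1313
  1.6 M_D + 3.2 M_E = 1178
Solving the pair gives M_D = 301.8 kip·ft and M_E = 217.1 kip·ft (hogging).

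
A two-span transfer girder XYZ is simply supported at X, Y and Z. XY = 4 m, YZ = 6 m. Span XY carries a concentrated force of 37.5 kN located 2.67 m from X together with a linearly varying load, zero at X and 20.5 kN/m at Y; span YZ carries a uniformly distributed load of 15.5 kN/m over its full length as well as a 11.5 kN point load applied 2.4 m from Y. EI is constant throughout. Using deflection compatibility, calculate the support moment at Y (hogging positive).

M_Y = 69.65 kN·m

Insert a hinge at Y; M_Y is the redundant, and each span becomes simply supported.
End slopes at the hinge Y, treating each span as simply supported:
  span XY: point load 37.5 at a = 2.67: Pab(L + a)/(6LEI) = 37.01/EI
  span XY: triangular load, peak 20.5: w₀L³/(45EI) = 29.16/EI
  span YZ: UDL 15.5: wL³/(24EI) = 139.5/EI
  span YZ: point load 11.5 at a = 2.4: Pab(L + b)/(6LEI) = 26.5/EI
  relative rotation θ_0 = (66.16 + 166)/EI = 232.2/EI
A unit hogging moment at Y produces rotation L₁/(3EI) + L₂/(3EI) = 3.333/EI.
Compatibility: M_Y·(L₁+L₂)/(3EI) = θ_0, giving M_Y = 69.65 kN·m (hogging).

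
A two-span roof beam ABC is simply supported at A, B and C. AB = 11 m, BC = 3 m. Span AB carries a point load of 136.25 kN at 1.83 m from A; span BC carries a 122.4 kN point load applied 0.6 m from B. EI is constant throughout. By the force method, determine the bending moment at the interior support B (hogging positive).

Insert a hinge at B; M_B is the redundant, and each span becomes simply supported.
Discontinuity in slope at B on the released structure — sum the simple-span end rotations:
  span AB: point load 136.25 at a = 1.83: Pab(L + a)/(6LEI) = 444.5/EI
  span BC: point load 122.4 at a = 0.6: Pab(L + b)/(6LEI) = 52.88/EI
  relative rotation θ_0 = (444.5 + 52.88)/EI = 497.3/EI
A unit hogging moment at B produces rotation L₁/(3EI) + L₂/(3EI) = 4.667/EI.
Slope continuity at B: θ_0 = M_B·4.667/EI, so M_B = 497.3/4.667 = 106.6 kN·m (hogging).

M_B = 106.6 kN·m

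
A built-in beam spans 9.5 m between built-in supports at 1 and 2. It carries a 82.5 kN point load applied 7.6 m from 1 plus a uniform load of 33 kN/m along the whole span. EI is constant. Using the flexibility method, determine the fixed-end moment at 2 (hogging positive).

M_2 = 348.5 kN·m

Take the two fixed-end moments M_1, M_2 as redundants; the released structure is the simple span 12.
Simple-span end rotations at 1 and 2 under the given loads:
  at 1: point load 82.5 at a = 7.6: Pab(L + b)/(6LEI) = 238.3/EI
  at 2: point load 82.5 at a = 7.6: Pab(L + a)/(6LEI) = 357.4/EI
  at 1: UDL 33: wL³/(24EI) = 1179/EI
  at 2: UDL 33: wL³/(24EI) = 1179/EI
  θ_10 = 1417/EI,  θ_20 = 1536/EI
Flexibility coefficients: a unit moment at one end gives L/(3EI) there and L/(6EI) at the far end, so f₁₁ = f₂₂ = 3.167/EI and f₁₂ = f₂₁ = 1.583/EI.
Compatibility — zero rotation at each built-in end:
  3.167 M_1 + 1.583 M_2 = 1417
  1.583 M_1 + 3.167 M_2 = 1536
Solving the pair gives M_1 = 273.3 kN·m and M_2 = 348.5 kN·m (hogging).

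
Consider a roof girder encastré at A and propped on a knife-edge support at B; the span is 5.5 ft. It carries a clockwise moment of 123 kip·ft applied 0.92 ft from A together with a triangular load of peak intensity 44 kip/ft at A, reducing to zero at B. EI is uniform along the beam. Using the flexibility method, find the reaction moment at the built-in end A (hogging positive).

Remove the prop at B; the released (primary) structure is a cantilever built in at A.
Downward deflection at the released point B due to the loads:
  clockwise couple 123 at a = 0.92: M₀a(2L − a)/(2EI) = 570.3/EI
  triangular load, peak 44 at the fixed end: w₀L⁴/(30EI) = 1342/EI
  δ_0 = 1912/EI
Tip deflection under a unit load at B: L³/(3EI) = 55.46/EI.
Compatibility at B: δ_0 − R_B·δ_{BB} = 0, so R_B = 1912/55.46 = 34.48 kip.
Moment equilibrium about A: M_A = Σ(load moments about A) − R_B·L = 344.8 − 34.48×5.5 = 155.2 kip·ft.

M_A = 155.2 kip·ft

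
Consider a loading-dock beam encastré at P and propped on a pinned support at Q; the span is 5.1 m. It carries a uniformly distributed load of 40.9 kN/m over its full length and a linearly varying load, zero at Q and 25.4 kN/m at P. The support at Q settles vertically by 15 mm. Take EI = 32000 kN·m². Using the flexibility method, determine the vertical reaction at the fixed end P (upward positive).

R_P = 193 kN

Choose R_Q as the redundant. The primary structure is the cantilever fixed at P.
Primary-structure tip deflection at Q by superposition:
  UDL 40.9: wL⁴/(8EI) = 3459/EI
  triangular load, peak 25.4 at the fixed end: w₀L⁴/(30EI) = 572.8/EI
  δ_0 = 4031/EI
Tip deflection under a unit load at Q: L³/(3EI) = 44.22/EI.
With EI = 32000 kN·m²: δ_0 = 0.12598 m and δ_{QQ} = 0.001382 m/kN.
Compatibility — the beam at Q must follow the support down by 0.015 m: δ_0 − R_Q·δ_{QQ} = 0.015, so R_Q = (0.12598 − 0.015)/0.001382 = 80.32 kN.
Vertical equilibrium: R_P = ΣP − R_Q = 273.4 − 80.32 = 193 kN.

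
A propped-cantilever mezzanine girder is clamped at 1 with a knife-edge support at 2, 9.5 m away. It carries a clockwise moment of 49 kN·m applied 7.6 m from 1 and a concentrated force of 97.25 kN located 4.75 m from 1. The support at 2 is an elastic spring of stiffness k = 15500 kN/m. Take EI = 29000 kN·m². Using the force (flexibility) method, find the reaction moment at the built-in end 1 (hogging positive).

M_1 = 154 kN·m

Choose R_2 as the redundant. The primary structure is the cantilever fixed at 1.
Deflection at 2 on the released cantilever, summing each load's contribution:
  clockwise couple 49 at a = 7.6: M₀a(2L − a)/(2EI) = 2123/EI
  point load 97.25 at a = 4.75: Pa²(3L − a)/(6EI) = 8685/EI
  δ_0 = 10808/EI
Flexibility coefficient — unit upward force at 2: δ_{22} = L³/(3EI) = 285.8/EI.
With EI = 29000 kN·m²: δ_0 = 0.37269 m and δ_{22} = 0.009855 m/kN.
Compatibility — the spring shortens by R_2/k under the reaction it provides: δ_0 − R_2·δ_{22} = R_2/k. With 1/k = 0.000065 m/kN, R_2 = δ_0 / (δ_{22} + 1/k) = 0.37269 / (0.009855 + 0.000065) = 37.57 kN.
Moment equilibrium about 1: M_1 = Σ(load moments about 1) − R_2·L = 510.9 − 37.57×9.5 = 154 kN·m.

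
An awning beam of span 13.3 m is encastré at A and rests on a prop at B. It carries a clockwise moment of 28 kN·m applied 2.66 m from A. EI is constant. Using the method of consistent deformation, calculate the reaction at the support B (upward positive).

R_B = 1.137 kN

Remove the prop at B; the released (primary) structure is a cantilever built in at A.
Downward deflection at the released point B due to the loads:
  clockwise couple 28 at a = 2.66: M₀a(2L − a)/(2EI) = 891.5/EI
Tip deflection under a unit load at B: L³/(3EI) = 784.2/EI.
Compatibility at B: δ_0 − R_B·δ_{BB} = 0, so R_B = 891.5/784.2 = 1.137 kN.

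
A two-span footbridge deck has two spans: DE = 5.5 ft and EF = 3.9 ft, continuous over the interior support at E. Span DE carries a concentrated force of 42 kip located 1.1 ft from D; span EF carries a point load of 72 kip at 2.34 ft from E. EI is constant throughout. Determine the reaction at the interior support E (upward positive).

Release continuity at E by inserting a hinge; the redundant is the internal moment M_E. The primary structure is two simply-supported spans DE and EF.
End slopes at the hinge E, treating each span as simply supported:
  span DE: point load 42 at a = 1.1: Pab(L + a)/(6LEI) = 40.66/EI
  span EF: point load 72 at a = 2.34: Pab(L + b)/(6LEI) = 61.33/EI
  relative rotation θ_0 = (40.66 + 61.33)/EI = 102/EI
A unit hogging moment at E produces rotation L₁/(3EI) + L₂/(3EI) = 3.133/EI.
Slope continuity at E: θ_0 = M_E·3.133/EI, so M_E = 102/3.133 = 32.55 kip·ft (hogging).
Span DE, ΣM about D with M_E applied at E: R_E^{DE}·5.5 = 46.2 + 32.55, so R_E^{DE} = 14.32 kip and R_D = 42 − 14.32 = 27.68 kip.
Span EF, ΣM about F: R_E^{EF}·3.9 = 112.3 + 32.55, so R_E^{EF} = 37.15 kip and R_F = 72 − 37.15 = 34.85 kip.
R_E = 14.32 + 37.15 = 51.46 kip.

R_E = 51.46 kip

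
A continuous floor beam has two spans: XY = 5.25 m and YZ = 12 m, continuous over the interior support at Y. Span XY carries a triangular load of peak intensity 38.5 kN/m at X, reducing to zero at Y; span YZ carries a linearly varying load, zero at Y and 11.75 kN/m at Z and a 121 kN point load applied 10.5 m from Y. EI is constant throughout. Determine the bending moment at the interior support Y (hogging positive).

Release continuity at Y by inserting a hinge; the redundant is the internal moment M_Y. The primary structure is two simply-supported spans XY and YZ.
Discontinuity in slope at Y on the released structure — sum the simple-span end rotations:
  span XY: triangular load, peak 38.5: 7w₀L³/(360EI) = 108.3/EI
  span YZ: triangular load, peak 11.75: 7w₀L³/(360EI) = 394.8/EI
  span YZ: point load 121 at a = 10.5: Pab(L + b)/(6LEI) = 357.3/EI
  relative rotation θ_0 = (108.3 + 752.1)/EI = 860.5/EI
A unit hogging moment at Y produces rotation L₁/(3EI) + L₂/(3EI) = 5.75/EI.
Compatibility: M_Y·(L₁+L₂)/(3EI) = θ_0, giving M_Y = 149.6 kN·m (hogging).

M_Y = 149.6 kN·m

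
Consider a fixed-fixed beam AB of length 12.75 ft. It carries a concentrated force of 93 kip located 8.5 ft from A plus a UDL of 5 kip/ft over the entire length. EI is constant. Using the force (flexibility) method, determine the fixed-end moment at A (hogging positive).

M_A = 155.6 kip·ft

Release both end moments; the primary structure is a simply-supported span AB with redundants M_A and M_B.
Simple-span end rotations at A and B under the given loads:
  at A: point load 93 at a = 8.5: Pab(L + b)/(6LEI) = 746.6/EI
  at B: point load 93 at a = 8.5: Pab(L + a)/(6LEI) = 933.2/EI
  at A: UDL 5: wL³/(24EI) = 431.8/EI
  at B: UDL 5: wL³/(24EI) = 431.8/EI
  θ_A0 = 1178/EI,  θ_B0 = 1365/EI
Flexibility coefficients: a unit moment at one end gives L/(3EI) there and L/(6EI) at the far end, so f₁₁ = f₂₂ = 4.25/EI and f₁₂ = f₂₁ = 2.125/EI.
Compatibility — zero rotation at each built-in end:
  4.25 M_A + 2.125 M_B = 1178
  2.125 M_A + 4.25 M_B = 1365
Solving the pair gives M_A = 155.6 kip·ft and M_B = 243.4 kip·ft (hogging).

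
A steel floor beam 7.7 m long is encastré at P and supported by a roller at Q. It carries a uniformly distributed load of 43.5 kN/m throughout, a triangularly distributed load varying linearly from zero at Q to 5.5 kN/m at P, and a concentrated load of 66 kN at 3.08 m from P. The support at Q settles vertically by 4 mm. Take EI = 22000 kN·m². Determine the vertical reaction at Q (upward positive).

Release the roller at Q. Primary structure: cantilever fixed at P.
Deflection at Q on the released cantilever, summing each load's contribution:
  UDL 43.5: wL⁴/(8EI) = 19114/EI
  triangular load, peak 5.5 at the fixed end: w₀L⁴/(30EI) = 644.5/EI
  point load 66 at a = 3.08: Pa²(3L − a)/(6EI) = 2089/EI
  δ_0 = 21848/EI
Flexibility coefficient — unit upward force at Q: δ_{QQ} = L³/(3EI) = 152.2/EI.
With EI = 22000 kN·m²: δ_0 = 0.99309 m and δ_{QQ} = 0.006917 m/kN.
Compatibility — the beam at Q must follow the support down by 0.004 m: δ_0 − R_Q·δ_{QQ} = 0.004, so R_Q = (0.99309 − 0.004)/0.006917 = 143 kN.

R_Q = 143 kN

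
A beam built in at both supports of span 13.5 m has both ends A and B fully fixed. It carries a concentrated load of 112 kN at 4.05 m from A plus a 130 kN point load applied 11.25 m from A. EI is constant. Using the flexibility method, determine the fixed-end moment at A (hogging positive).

M_A = 262.9 kN·m

Take the two fixed-end moments M_A, M_B as redundants; the released structure is the simple span AB.
On the primary (simply-supported) span, the end slopes from the loading are:
  at A: point load 112 at a = 4.05: Pab(L + b)/(6LEI) = 1215/EI
  at B: point load 112 at a = 4.05: Pab(L + a)/(6LEI) = 928.7/EI
  at A: point load 130 at a = 11.25: Pab(L + b)/(6LEI) = 639.8/EI
  at B: point load 130 at a = 11.25: Pab(L + a)/(6LEI) = 1005/EI
  θ_A0 = 1854/EI,  θ_B0 = 1934/EI
Flexibility coefficients: a unit moment at one end gives L/(3EI) there and L/(6EI) at the far end, so f₁₁ = f₂₂ = 4.5/EI and f₁₂ = f₂₁ = 2.25/EI.
Compatibility — zero rotation at each built-in end:
  4.5 M_A + 2.25 M_B = 1854
  2.25 M_A + 4.5 M_B = 1934
Solving the pair gives M_A = 262.9 kN·m and M_B = 298.4 kN·m (hogging).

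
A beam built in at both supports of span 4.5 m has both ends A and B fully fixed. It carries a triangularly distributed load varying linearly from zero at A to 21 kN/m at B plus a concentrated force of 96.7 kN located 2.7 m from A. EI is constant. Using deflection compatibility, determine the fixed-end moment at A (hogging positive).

M_A = 55.95 kN·m

Release both end moments; the primary structure is a simply-supported span AB with redundants M_A and M_B.
On the primary (simply-supported) span, the end slopes from the loading are:
  at A: triangular load, peak 21: 7w₀L³/(360EI) = 37.21/EI
  at B: triangular load, peak 21: w₀L³/(45EI) = 42.52/EI
  at A: point load 96.7 at a = 2.7: Pab(L + b)/(6LEI) = 109.7/EI
  at B: point load 96.7 at a = 2.7: Pab(L + a)/(6LEI) = 125.3/EI
  θ_A0 = 146.9/EI,  θ_B0 = 167.8/EI
Flexibility coefficients: a unit moment at one end gives L/(3EI) there and L/(6EI) at the far end, so f₁₁ = f₂₂ = 1.5/EI and f₁₂ = f₂₁ = 0.75/EI.
Compatibility — zero rotation at each built-in end:
  1.5 M_A + 0.75 M_B = 146.9
  0.75 M_A + 1.5 M_B = 167.8
Solving the pair gives M_A = 55.95 kN·m and M_B = 83.92 kN·m (hogging).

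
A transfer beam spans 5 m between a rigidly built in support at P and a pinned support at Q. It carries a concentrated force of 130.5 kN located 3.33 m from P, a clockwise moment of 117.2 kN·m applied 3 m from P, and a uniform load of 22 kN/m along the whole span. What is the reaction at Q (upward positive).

Choose R_Q as the redundant. The primary structure is the cantilever fixed at P.
Primary-structure tip deflection at Q by superposition:
  point load 130.5 at a = 3.33: Pa²(3L − a)/(6EI) = 2815/EI
  clockwise couple 117.2 at a = 3: M₀a(2L − a)/(2EI) = 1231/EI
  UDL 22: wL⁴/(8EI) = 1719/EI
  δ_0 = 5764/EI
Tip deflection under a unit load at Q: L³/(3EI) = 41.67/EI.
The prop prevents deflection at Q: R_Q = δ_0/δ_{QQ} = 5764/41.67 = 138.3 kN.

R_Q = 138.3 kN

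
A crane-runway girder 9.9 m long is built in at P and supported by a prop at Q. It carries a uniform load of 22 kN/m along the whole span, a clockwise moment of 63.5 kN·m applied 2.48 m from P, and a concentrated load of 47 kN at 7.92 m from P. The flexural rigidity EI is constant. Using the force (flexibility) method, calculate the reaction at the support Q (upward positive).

R_Q = 119 kN

Release the roller at Q. Primary structure: cantilever fixed at P.
Free-end deflection of the primary structure under the applied loading (downward +):
  UDL 22: wL⁴/(8EI) = 26416/EI
  clockwise couple 63.5 at a = 2.48: M₀a(2L − a)/(2EI) = 1364/EI
  point load 47 at a = 7.92: Pa²(3L − a)/(6EI) = 10702/EI
  δ_0 = 38482/EI
Tip deflection under a unit load at Q: L³/(3EI) = 323.4/EI.
The prop prevents deflection at Q: R_Q = δ_0/δ_{QQ} = 38482/323.4 = 119 kN.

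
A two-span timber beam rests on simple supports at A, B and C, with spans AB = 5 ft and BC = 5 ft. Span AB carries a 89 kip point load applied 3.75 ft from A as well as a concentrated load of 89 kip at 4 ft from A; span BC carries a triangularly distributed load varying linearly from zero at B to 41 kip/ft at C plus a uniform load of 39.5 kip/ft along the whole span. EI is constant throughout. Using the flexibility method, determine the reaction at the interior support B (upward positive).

R_B = 334.9 kip

Insert a hinge at B; M_B is the redundant, and each span becomes simply supported.
End slopes at the hinge B, treating each span as simply supported:
  span AB: point load 89 at a = 3.75: Pab(L + a)/(6LEI) = 121.7/EI
  span AB: point load 89 at a = 4: Pab(L + a)/(6LEI) = 106.8/EI
  span BC: triangular load, peak 41: 7w₀L³/(360EI) = 99.65/EI
  span BC: UDL 39.5: wL³/(24EI) = 205.7/EI
  relative rotation θ_0 = (228.5 + 305.4)/EI = 533.9/EI
A unit hogging moment at B produces rotation L₁/(3EI) + L₂/(3EI) = 3.333/EI.
Slope continuity at B: θ_0 = M_B·3.333/EI, so M_B = 533.9/3.333 = 160.2 kip·ft (hogging).
Span AB, ΣM about A with M_B applied at B: R_B^{AB}·5 = 689.8 + 160.2, so R_B^{AB} = 170 kip and R_A = 178 − 170 = 8.018 kip.
Span BC, ΣM about C: R_B^{BC}·5 = 664.6 + 160.2, so R_B^{BC} = 164.9 kip and R_C = 300 − 164.9 = 135.1 kip.
R_B = 170 + 164.9 = 334.9 kip.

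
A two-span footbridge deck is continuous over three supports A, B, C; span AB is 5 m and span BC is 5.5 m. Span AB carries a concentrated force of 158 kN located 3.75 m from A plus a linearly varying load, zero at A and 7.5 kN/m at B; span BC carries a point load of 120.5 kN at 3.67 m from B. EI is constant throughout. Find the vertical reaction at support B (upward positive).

R_B = 216.5 kN

Take M_B as the redundant. Released structure: two simple spans AB and BC with a hinge at B.
Rotations at B on the released spans (each span's end-slope, ×1/EI):
  span AB: point load 158 at a = 3.75: Pab(L + a)/(6LEI) = 216/EI
  span AB: triangular load, peak 7.5: w₀L³/(45EI) = 20.83/EI
  span BC: point load 120.5 at a = 3.67: Pab(L + b)/(6LEI) = 179.8/EI
  relative rotation θ_0 = (236.8 + 179.8)/EI = 416.6/EI
A unit hogging moment at B produces rotation L₁/(3EI) + L₂/(3EI) = 3.5/EI.
Compatibility: M_B·(L₁+L₂)/(3EI) = θ_0, giving M_B = 119 kN·m (hogging).
Span AB, ΣM about A with M_B applied at B: R_B^{AB}·5 = 655 + 119, so R_B^{AB} = 154.8 kN and R_A = 176.8 − 154.8 = 21.94 kN.
Span BC, ΣM about C: R_B^{BC}·5.5 = 220.5 + 119, so R_B^{BC} = 61.74 kN and R_C = 120.5 − 61.74 = 58.76 kN.
R_B = 154.8 + 61.74 = 216.5 kN.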